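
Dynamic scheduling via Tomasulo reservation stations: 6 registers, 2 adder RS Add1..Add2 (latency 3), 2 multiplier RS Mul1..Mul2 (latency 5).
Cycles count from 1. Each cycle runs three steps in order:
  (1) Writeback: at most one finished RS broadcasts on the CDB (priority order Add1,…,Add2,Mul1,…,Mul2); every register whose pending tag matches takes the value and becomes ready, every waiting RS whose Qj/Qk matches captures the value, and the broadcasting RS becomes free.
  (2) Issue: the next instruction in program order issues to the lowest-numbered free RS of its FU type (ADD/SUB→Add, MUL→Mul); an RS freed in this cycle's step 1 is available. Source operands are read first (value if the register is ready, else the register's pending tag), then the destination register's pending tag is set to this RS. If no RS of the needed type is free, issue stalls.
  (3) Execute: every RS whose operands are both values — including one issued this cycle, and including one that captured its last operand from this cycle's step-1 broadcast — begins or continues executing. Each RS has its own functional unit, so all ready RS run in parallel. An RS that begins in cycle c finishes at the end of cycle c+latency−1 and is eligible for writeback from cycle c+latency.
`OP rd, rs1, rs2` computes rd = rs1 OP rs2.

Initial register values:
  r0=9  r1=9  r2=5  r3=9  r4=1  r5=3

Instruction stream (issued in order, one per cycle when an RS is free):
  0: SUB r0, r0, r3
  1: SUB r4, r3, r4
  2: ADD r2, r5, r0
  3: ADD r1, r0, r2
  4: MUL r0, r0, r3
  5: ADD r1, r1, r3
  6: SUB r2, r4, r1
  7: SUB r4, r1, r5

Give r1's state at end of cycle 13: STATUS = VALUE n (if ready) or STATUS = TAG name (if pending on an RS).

  c1: issue SUB r0<-Add1  regs: r0:Add1,r1:9,r2:5,r3:9,r4:1,r5:3
  c2: issue SUB r4<-Add2  regs: r0:Add1,r1:9,r2:5,r3:9,r4:Add2,r5:3
  c3: stall  regs: r0:Add1,r1:9,r2:5,r3:9,r4:Add2,r5:3
  c4: CDB Add1=0; issue ADD r2<-Add1  regs: r0:0,r1:9,r2:Add1,r3:9,r4:Add2,r5:3
  c5: CDB Add2=8; issue ADD r1<-Add2  regs: r0:0,r1:Add2,r2:Add1,r3:9,r4:8,r5:3
  c6: issue MUL r0<-Mul1  regs: r0:Mul1,r1:Add2,r2:Add1,r3:9,r4:8,r5:3
  c7: CDB Add1=3; issue ADD r1<-Add1  regs: r0:Mul1,r1:Add1,r2:3,r3:9,r4:8,r5:3
  c8: stall  regs: r0:Mul1,r1:Add1,r2:3,r3:9,r4:8,r5:3
  c9: stall  regs: r0:Mul1,r1:Add1,r2:3,r3:9,r4:8,r5:3
  c10: CDB Add2=3; issue SUB r2<-Add2  regs: r0:Mul1,r1:Add1,r2:Add2,r3:9,r4:8,r5:3
  c11: CDB Mul1=0; stall  regs: r0:0,r1:Add1,r2:Add2,r3:9,r4:8,r5:3
  c12: stall  regs: r0:0,r1:Add1,r2:Add2,r3:9,r4:8,r5:3
  c13: CDB Add1=12; issue SUB r4<-Add1  regs: r0:0,r1:12,r2:Add2,r3:9,r4:Add1,r5:3

STATUS = VALUE 12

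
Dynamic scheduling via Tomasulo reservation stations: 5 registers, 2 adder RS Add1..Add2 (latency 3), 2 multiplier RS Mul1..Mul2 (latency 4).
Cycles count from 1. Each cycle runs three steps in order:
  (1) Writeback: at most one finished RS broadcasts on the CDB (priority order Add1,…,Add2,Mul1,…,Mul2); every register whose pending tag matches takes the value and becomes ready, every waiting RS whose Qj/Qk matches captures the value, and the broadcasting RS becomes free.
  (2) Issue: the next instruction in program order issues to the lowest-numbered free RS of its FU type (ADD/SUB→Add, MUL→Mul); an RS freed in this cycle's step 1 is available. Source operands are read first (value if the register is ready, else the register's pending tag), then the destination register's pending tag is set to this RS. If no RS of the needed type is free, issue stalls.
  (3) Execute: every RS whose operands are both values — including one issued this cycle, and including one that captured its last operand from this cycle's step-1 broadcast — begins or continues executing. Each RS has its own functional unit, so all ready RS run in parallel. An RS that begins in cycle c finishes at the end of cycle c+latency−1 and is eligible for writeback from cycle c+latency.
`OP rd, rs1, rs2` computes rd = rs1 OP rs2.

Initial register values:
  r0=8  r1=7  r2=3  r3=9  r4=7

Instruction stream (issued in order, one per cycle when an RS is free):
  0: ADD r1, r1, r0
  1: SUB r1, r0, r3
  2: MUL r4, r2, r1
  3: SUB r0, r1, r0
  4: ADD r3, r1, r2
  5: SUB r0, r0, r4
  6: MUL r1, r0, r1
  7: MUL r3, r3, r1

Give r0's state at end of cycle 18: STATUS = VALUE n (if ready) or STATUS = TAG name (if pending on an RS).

STATUS = VALUE -6

cycle 1: issue ADD r1<-Add1 // r0:8,r1:Add1,r2:3,r3:9,r4:7
cycle 2: issue SUB r1<-Add2 // r0:8,r1:Add2,r2:3,r3:9,r4:7
cycle 3: issue MUL r4<-Mul1 // r0:8,r1:Add2,r2:3,r3:9,r4:Mul1
cycle 4: CDB Add1=15; issue SUB r0<-Add1 // r0:Add1,r1:Add2,r2:3,r3:9,r4:Mul1
cycle 5: CDB Add2=-1; issue ADD r3<-Add2 // r0:Add1,r1:-1,r2:3,r3:Add2,r4:Mul1
cycle 6: stall // r0:Add1,r1:-1,r2:3,r3:Add2,r4:Mul1
cycle 7: stall // r0:Add1,r1:-1,r2:3,r3:Add2,r4:Mul1
cycle 8: CDB Add1=-9; issue SUB r0<-Add1 // r0:Add1,r1:-1,r2:3,r3:Add2,r4:Mul1
cycle 9: CDB Add2=2; issue MUL r1<-Mul2 // r0:Add1,r1:Mul2,r2:3,r3:2,r4:Mul1
cycle 10: CDB Mul1=-3; issue MUL r3<-Mul1 // r0:Add1,r1:Mul2,r2:3,r3:Mul1,r4:-3
cycle 11: - // r0:Add1,r1:Mul2,r2:3,r3:Mul1,r4:-3
cycle 12: - // r0:Add1,r1:Mul2,r2:3,r3:Mul1,r4:-3
cycle 13: CDB Add1=-6 // r0:-6,r1:Mul2,r2:3,r3:Mul1,r4:-3
cycle 14: - // r0:-6,r1:Mul2,r2:3,r3:Mul1,r4:-3
cycle 15: - // r0:-6,r1:Mul2,r2:3,r3:Mul1,r4:-3
cycle 16: - // r0:-6,r1:Mul2,r2:3,r3:Mul1,r4:-3
cycle 17: CDB Mul2=6 // r0:-6,r1:6,r2:3,r3:Mul1,r4:-3
cycle 18: - // r0:-6,r1:6,r2:3,r3:Mul1,r4:-3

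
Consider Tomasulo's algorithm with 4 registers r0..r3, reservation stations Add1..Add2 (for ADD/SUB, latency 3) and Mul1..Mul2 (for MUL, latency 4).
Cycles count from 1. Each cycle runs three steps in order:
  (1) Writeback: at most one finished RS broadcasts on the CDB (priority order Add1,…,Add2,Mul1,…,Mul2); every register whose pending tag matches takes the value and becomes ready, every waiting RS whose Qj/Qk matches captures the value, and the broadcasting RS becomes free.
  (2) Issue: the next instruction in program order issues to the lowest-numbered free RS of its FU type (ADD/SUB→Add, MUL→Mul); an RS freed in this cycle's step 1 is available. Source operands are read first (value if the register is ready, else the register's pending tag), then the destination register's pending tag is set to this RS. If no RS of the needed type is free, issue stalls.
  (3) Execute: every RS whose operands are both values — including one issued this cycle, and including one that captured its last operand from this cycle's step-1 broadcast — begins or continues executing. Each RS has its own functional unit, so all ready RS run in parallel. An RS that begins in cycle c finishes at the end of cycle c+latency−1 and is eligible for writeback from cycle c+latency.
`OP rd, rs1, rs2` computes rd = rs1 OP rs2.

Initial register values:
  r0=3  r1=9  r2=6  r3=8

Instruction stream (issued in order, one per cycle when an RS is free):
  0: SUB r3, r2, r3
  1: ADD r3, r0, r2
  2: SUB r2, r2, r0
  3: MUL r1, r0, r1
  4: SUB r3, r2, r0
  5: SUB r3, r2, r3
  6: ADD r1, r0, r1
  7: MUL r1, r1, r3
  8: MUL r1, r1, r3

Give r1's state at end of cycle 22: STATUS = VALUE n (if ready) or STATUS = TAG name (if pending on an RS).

cycle 1: issue SUB r3<-Add1 // r0:3,r1:9,r2:6,r3:Add1
cycle 2: issue ADD r3<-Add2 // r0:3,r1:9,r2:6,r3:Add2
cycle 3: stall // r0:3,r1:9,r2:6,r3:Add2
cycle 4: CDB Add1=-2; issue SUB r2<-Add1 // r0:3,r1:9,r2:Add1,r3:Add2
cycle 5: CDB Add2=9; issue MUL r1<-Mul1 // r0:3,r1:Mul1,r2:Add1,r3:9
cycle 6: issue SUB r3<-Add2 // r0:3,r1:Mul1,r2:Add1,r3:Add2
cycle 7: CDB Add1=3; issue SUB r3<-Add1 // r0:3,r1:Mul1,r2:3,r3:Add1
cycle 8: stall // r0:3,r1:Mul1,r2:3,r3:Add1
cycle 9: CDB Mul1=27; stall // r0:3,r1:27,r2:3,r3:Add1
cycle 10: CDB Add2=0; issue ADD r1<-Add2 // r0:3,r1:Add2,r2:3,r3:Add1
cycle 11: issue MUL r1<-Mul1 // r0:3,r1:Mul1,r2:3,r3:Add1
cycle 12: issue MUL r1<-Mul2 // r0:3,r1:Mul2,r2:3,r3:Add1
cycle 13: CDB Add1=3 // r0:3,r1:Mul2,r2:3,r3:3
cycle 14: CDB Add2=30 // r0:3,r1:Mul2,r2:3,r3:3
cycle 15: - // r0:3,r1:Mul2,r2:3,r3:3
cycle 16: - // r0:3,r1:Mul2,r2:3,r3:3
cycle 17: - // r0:3,r1:Mul2,r2:3,r3:3
cycle 18: CDB Mul1=90 // r0:3,r1:Mul2,r2:3,r3:3
cycle 19: - // r0:3,r1:Mul2,r2:3,r3:3
cycle 20: - // r0:3,r1:Mul2,r2:3,r3:3
cycle 21: - // r0:3,r1:Mul2,r2:3,r3:3
cycle 22: CDB Mul2=270 // r0:3,r1:270,r2:3,r3:3

STATUS = VALUE 270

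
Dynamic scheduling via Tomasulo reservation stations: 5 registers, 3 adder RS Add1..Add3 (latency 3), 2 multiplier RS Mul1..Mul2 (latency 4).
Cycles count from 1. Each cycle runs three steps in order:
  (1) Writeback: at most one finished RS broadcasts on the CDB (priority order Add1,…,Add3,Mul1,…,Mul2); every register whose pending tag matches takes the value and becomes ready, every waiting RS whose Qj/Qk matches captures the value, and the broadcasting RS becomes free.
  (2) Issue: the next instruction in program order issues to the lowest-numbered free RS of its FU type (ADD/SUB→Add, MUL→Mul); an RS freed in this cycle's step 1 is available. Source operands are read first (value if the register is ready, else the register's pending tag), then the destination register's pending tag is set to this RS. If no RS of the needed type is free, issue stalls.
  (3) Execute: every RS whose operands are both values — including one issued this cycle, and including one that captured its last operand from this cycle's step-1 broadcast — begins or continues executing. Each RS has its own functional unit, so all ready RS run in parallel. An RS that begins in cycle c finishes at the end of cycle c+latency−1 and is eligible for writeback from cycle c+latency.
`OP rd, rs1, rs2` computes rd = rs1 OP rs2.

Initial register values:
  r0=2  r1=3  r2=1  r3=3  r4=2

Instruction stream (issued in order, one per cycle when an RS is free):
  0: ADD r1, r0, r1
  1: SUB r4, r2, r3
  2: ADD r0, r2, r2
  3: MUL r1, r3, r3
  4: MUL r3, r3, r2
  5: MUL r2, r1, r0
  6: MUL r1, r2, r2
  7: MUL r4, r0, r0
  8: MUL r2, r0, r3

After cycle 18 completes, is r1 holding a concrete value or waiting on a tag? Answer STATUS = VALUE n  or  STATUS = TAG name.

  c1: issue ADD r1<-Add1  regs: r0:2,r1:Add1,r2:1,r3:3,r4:2
  c2: issue SUB r4<-Add2  regs: r0:2,r1:Add1,r2:1,r3:3,r4:Add2
  c3: issue ADD r0<-Add3  regs: r0:Add3,r1:Add1,r2:1,r3:3,r4:Add2
  c4: CDB Add1=5; issue MUL r1<-Mul1  regs: r0:Add3,r1:Mul1,r2:1,r3:3,r4:Add2
  c5: CDB Add2=-2; issue MUL r3<-Mul2  regs: r0:Add3,r1:Mul1,r2:1,r3:Mul2,r4:-2
  c6: CDB Add3=2; stall  regs: r0:2,r1:Mul1,r2:1,r3:Mul2,r4:-2
  c7: stall  regs: r0:2,r1:Mul1,r2:1,r3:Mul2,r4:-2
  c8: CDB Mul1=9; issue MUL r2<-Mul1  regs: r0:2,r1:9,r2:Mul1,r3:Mul2,r4:-2
  c9: CDB Mul2=3; issue MUL r1<-Mul2  regs: r0:2,r1:Mul2,r2:Mul1,r3:3,r4:-2
  c10: stall  regs: r0:2,r1:Mul2,r2:Mul1,r3:3,r4:-2
  c11: stall  regs: r0:2,r1:Mul2,r2:Mul1,r3:3,r4:-2
  c12: CDB Mul1=18; issue MUL r4<-Mul1  regs: r0:2,r1:Mul2,r2:18,r3:3,r4:Mul1
  c13: stall  regs: r0:2,r1:Mul2,r2:18,r3:3,r4:Mul1
  c14: stall  regs: r0:2,r1:Mul2,r2:18,r3:3,r4:Mul1
  c15: stall  regs: r0:2,r1:Mul2,r2:18,r3:3,r4:Mul1
  c16: CDB Mul1=4; issue MUL r2<-Mul1  regs: r0:2,r1:Mul2,r2:Mul1,r3:3,r4:4
  c17: CDB Mul2=324  regs: r0:2,r1:324,r2:Mul1,r3:3,r4:4
  c18: -  regs: r0:2,r1:324,r2:Mul1,r3:3,r4:4

STATUS = VALUE 324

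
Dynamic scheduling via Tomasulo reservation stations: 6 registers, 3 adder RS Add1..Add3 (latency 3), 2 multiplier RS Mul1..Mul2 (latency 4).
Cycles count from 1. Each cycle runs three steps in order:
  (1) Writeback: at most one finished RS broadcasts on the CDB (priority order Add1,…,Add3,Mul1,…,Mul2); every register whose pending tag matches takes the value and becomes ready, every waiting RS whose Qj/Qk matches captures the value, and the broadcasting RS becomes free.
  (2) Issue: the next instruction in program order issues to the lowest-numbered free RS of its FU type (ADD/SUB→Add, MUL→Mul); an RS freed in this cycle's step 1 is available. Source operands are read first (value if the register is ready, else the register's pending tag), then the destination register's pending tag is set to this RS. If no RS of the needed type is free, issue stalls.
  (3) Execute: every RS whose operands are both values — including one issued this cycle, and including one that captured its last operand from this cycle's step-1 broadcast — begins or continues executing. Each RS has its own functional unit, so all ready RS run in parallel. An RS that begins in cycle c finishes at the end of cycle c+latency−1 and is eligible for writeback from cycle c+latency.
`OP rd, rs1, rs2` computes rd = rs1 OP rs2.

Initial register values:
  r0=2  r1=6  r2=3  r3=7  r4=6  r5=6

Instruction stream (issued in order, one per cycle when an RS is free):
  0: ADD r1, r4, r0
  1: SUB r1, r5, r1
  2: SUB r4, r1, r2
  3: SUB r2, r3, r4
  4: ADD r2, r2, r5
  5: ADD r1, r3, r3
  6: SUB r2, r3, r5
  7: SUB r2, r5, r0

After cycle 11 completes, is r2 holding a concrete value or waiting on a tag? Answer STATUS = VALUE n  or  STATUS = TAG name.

  c1: issue ADD r1<-Add1  regs: r0:2,r1:Add1,r2:3,r3:7,r4:6,r5:6
  c2: issue SUB r1<-Add2  regs: r0:2,r1:Add2,r2:3,r3:7,r4:6,r5:6
  c3: issue SUB r4<-Add3  regs: r0:2,r1:Add2,r2:3,r3:7,r4:Add3,r5:6
  c4: CDB Add1=8; issue SUB r2<-Add1  regs: r0:2,r1:Add2,r2:Add1,r3:7,r4:Add3,r5:6
  c5: stall  regs: r0:2,r1:Add2,r2:Add1,r3:7,r4:Add3,r5:6
  c6: stall  regs: r0:2,r1:Add2,r2:Add1,r3:7,r4:Add3,r5:6
  c7: CDB Add2=-2; issue ADD r2<-Add2  regs: r0:2,r1:-2,r2:Add2,r3:7,r4:Add3,r5:6
  c8: stall  regs: r0:2,r1:-2,r2:Add2,r3:7,r4:Add3,r5:6
  c9: stall  regs: r0:2,r1:-2,r2:Add2,r3:7,r4:Add3,r5:6
  c10: CDB Add3=-5; issue ADD r1<-Add3  regs: r0:2,r1:Add3,r2:Add2,r3:7,r4:-5,r5:6
  c11: stall  regs: r0:2,r1:Add3,r2:Add2,r3:7,r4:-5,r5:6

STATUS = TAG Add2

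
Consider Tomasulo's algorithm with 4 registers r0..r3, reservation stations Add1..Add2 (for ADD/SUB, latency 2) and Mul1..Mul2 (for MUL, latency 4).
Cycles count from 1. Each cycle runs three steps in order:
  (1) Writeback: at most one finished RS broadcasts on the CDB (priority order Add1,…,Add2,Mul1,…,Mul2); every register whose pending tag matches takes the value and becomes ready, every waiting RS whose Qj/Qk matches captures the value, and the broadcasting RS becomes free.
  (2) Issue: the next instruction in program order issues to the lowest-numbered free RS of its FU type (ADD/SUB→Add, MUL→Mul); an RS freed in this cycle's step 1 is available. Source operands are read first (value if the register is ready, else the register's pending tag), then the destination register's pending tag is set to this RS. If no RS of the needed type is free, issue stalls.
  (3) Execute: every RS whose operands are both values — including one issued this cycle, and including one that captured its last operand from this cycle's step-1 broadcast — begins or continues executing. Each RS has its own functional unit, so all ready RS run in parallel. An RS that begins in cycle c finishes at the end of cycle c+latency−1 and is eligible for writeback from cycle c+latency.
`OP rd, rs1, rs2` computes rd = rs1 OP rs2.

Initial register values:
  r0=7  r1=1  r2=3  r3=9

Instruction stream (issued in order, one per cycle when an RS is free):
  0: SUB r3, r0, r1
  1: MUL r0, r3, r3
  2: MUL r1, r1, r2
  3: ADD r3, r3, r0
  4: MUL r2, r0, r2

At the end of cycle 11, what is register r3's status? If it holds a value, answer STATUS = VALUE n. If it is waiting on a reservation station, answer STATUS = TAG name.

STATUS = VALUE 42

  c1: issue SUB r3<-Add1  regs: r0:7,r1:1,r2:3,r3:Add1
  c2: issue MUL r0<-Mul1  regs: r0:Mul1,r1:1,r2:3,r3:Add1
  c3: CDB Add1=6; issue MUL r1<-Mul2  regs: r0:Mul1,r1:Mul2,r2:3,r3:6
  c4: issue ADD r3<-Add1  regs: r0:Mul1,r1:Mul2,r2:3,r3:Add1
  c5: stall  regs: r0:Mul1,r1:Mul2,r2:3,r3:Add1
  c6: stall  regs: r0:Mul1,r1:Mul2,r2:3,r3:Add1
  c7: CDB Mul1=36; issue MUL r2<-Mul1  regs: r0:36,r1:Mul2,r2:Mul1,r3:Add1
  c8: CDB Mul2=3  regs: r0:36,r1:3,r2:Mul1,r3:Add1
  c9: CDB Add1=42  regs: r0:36,r1:3,r2:Mul1,r3:42
  c10: -  regs: r0:36,r1:3,r2:Mul1,r3:42
  c11: CDB Mul1=108  regs: r0:36,r1:3,r2:108,r3:42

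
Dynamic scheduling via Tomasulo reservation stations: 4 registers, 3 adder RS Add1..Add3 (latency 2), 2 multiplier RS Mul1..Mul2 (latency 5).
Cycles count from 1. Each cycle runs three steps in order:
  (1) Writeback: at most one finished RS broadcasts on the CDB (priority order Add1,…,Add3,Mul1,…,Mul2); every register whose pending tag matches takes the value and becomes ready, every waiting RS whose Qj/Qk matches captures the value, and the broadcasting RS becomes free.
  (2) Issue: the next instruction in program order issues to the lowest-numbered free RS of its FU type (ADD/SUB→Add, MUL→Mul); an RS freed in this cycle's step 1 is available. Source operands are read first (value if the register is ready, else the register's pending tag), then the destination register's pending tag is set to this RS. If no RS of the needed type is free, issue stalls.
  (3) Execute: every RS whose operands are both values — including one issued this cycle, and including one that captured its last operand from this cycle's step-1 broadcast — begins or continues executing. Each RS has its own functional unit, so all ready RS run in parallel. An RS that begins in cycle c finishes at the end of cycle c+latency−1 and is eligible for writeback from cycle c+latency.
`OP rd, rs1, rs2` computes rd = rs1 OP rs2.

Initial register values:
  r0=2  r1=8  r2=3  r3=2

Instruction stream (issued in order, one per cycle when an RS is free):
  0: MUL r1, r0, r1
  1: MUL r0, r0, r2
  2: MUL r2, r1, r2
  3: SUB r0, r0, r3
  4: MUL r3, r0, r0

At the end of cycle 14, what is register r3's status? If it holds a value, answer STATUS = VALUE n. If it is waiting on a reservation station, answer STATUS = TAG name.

c1: issue MUL r1<-Mul1 | r0:2,r1:Mul1,r2:3,r3:2
c2: issue MUL r0<-Mul2 | r0:Mul2,r1:Mul1,r2:3,r3:2
c3: stall | r0:Mul2,r1:Mul1,r2:3,r3:2
c4: stall | r0:Mul2,r1:Mul1,r2:3,r3:2
c5: stall | r0:Mul2,r1:Mul1,r2:3,r3:2
c6: CDB Mul1=16; issue MUL r2<-Mul1 | r0:Mul2,r1:16,r2:Mul1,r3:2
c7: CDB Mul2=6; issue SUB r0<-Add1 | r0:Add1,r1:16,r2:Mul1,r3:2
c8: issue MUL r3<-Mul2 | r0:Add1,r1:16,r2:Mul1,r3:Mul2
c9: CDB Add1=4 | r0:4,r1:16,r2:Mul1,r3:Mul2
c10: - | r0:4,r1:16,r2:Mul1,r3:Mul2
c11: CDB Mul1=48 | r0:4,r1:16,r2:48,r3:Mul2
c12: - | r0:4,r1:16,r2:48,r3:Mul2
c13: - | r0:4,r1:16,r2:48,r3:Mul2
c14: CDB Mul2=16 | r0:4,r1:16,r2:48,r3:16

STATUS = VALUE 16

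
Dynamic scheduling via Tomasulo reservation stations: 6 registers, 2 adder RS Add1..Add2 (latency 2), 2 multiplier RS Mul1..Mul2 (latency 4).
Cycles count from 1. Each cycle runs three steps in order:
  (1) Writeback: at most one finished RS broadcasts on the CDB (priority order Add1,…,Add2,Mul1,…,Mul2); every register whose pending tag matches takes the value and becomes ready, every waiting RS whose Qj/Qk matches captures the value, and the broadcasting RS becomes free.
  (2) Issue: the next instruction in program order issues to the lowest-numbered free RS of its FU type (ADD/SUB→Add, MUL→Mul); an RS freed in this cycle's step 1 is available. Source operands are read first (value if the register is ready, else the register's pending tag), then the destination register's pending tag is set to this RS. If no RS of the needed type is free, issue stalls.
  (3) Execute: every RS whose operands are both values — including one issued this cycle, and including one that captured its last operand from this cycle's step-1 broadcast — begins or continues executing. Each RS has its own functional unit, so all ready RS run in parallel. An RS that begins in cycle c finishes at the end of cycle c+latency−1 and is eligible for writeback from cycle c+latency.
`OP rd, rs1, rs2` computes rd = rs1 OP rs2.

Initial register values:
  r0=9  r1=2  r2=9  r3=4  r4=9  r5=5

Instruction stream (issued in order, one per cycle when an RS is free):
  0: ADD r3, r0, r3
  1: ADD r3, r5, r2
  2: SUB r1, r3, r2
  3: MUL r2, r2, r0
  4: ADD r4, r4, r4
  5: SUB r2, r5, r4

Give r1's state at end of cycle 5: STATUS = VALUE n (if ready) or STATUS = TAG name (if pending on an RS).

STATUS = TAG Add1

c1: issue ADD r3<-Add1 | r0:9,r1:2,r2:9,r3:Add1,r4:9,r5:5
c2: issue ADD r3<-Add2 | r0:9,r1:2,r2:9,r3:Add2,r4:9,r5:5
c3: CDB Add1=13; issue SUB r1<-Add1 | r0:9,r1:Add1,r2:9,r3:Add2,r4:9,r5:5
c4: CDB Add2=14; issue MUL r2<-Mul1 | r0:9,r1:Add1,r2:Mul1,r3:14,r4:9,r5:5
c5: issue ADD r4<-Add2 | r0:9,r1:Add1,r2:Mul1,r3:14,r4:Add2,r5:5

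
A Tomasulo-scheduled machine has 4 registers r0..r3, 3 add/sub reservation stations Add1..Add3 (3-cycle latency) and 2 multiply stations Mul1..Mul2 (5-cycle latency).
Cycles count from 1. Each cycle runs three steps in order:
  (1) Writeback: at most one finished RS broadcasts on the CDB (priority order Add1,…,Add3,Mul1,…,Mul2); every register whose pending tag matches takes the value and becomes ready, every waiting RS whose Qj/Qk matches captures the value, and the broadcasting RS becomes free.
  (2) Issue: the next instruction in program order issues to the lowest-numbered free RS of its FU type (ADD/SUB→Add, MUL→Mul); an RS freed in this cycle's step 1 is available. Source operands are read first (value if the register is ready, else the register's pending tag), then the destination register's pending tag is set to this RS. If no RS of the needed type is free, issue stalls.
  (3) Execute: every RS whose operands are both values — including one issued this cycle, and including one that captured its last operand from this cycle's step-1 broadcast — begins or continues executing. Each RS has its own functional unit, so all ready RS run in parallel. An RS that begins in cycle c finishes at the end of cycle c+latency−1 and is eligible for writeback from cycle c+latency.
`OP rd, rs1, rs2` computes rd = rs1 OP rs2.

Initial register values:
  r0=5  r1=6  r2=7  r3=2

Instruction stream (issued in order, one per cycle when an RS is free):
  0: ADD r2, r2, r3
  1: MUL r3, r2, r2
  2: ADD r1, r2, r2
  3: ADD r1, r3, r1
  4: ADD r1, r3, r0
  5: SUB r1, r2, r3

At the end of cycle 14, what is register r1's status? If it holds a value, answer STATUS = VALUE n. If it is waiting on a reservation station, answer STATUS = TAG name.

c1: issue ADD r2<-Add1 | r0:5,r1:6,r2:Add1,r3:2
c2: issue MUL r3<-Mul1 | r0:5,r1:6,r2:Add1,r3:Mul1
c3: issue ADD r1<-Add2 | r0:5,r1:Add2,r2:Add1,r3:Mul1
c4: CDB Add1=9; issue ADD r1<-Add1 | r0:5,r1:Add1,r2:9,r3:Mul1
c5: issue ADD r1<-Add3 | r0:5,r1:Add3,r2:9,r3:Mul1
c6: stall | r0:5,r1:Add3,r2:9,r3:Mul1
c7: CDB Add2=18; issue SUB r1<-Add2 | r0:5,r1:Add2,r2:9,r3:Mul1
c8: - | r0:5,r1:Add2,r2:9,r3:Mul1
c9: CDB Mul1=81 | r0:5,r1:Add2,r2:9,r3:81
c10: - | r0:5,r1:Add2,r2:9,r3:81
c11: - | r0:5,r1:Add2,r2:9,r3:81
c12: CDB Add1=99 | r0:5,r1:Add2,r2:9,r3:81
c13: CDB Add2=-72 | r0:5,r1:-72,r2:9,r3:81
c14: CDB Add3=86 | r0:5,r1:-72,r2:9,r3:81

STATUS = VALUE -72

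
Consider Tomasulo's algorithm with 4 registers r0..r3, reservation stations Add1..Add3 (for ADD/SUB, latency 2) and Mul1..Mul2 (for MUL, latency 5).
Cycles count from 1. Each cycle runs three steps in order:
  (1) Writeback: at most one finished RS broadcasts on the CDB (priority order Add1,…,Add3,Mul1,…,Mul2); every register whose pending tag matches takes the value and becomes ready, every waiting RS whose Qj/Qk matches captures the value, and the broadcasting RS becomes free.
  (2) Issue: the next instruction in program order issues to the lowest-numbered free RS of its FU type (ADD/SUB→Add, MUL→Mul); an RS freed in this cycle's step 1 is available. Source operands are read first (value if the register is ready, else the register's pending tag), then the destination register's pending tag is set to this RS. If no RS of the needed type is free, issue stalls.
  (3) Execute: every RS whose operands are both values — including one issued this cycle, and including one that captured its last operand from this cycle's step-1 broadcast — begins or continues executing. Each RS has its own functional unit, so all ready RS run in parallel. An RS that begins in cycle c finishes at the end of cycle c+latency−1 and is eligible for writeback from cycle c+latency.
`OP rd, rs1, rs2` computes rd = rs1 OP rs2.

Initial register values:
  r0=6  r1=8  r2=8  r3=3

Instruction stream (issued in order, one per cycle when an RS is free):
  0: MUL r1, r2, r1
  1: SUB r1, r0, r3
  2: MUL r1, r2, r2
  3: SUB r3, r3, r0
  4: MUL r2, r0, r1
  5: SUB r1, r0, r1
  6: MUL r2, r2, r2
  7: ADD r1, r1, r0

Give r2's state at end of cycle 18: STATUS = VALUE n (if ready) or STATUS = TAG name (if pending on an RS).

STATUS = VALUE 147456

cycle 1: issue MUL r1<-Mul1 // r0:6,r1:Mul1,r2:8,r3:3
cycle 2: issue SUB r1<-Add1 // r0:6,r1:Add1,r2:8,r3:3
cycle 3: issue MUL r1<-Mul2 // r0:6,r1:Mul2,r2:8,r3:3
cycle 4: CDB Add1=3; issue SUB r3<-Add1 // r0:6,r1:Mul2,r2:8,r3:Add1
cycle 5: stall // r0:6,r1:Mul2,r2:8,r3:Add1
cycle 6: CDB Add1=-3; stall // r0:6,r1:Mul2,r2:8,r3:-3
cycle 7: CDB Mul1=64; issue MUL r2<-Mul1 // r0:6,r1:Mul2,r2:Mul1,r3:-3
cycle 8: CDB Mul2=64; issue SUB r1<-Add1 // r0:6,r1:Add1,r2:Mul1,r3:-3
cycle 9: issue MUL r2<-Mul2 // r0:6,r1:Add1,r2:Mul2,r3:-3
cycle 10: CDB Add1=-58; issue ADD r1<-Add1 // r0:6,r1:Add1,r2:Mul2,r3:-3
cycle 11: - // r0:6,r1:Add1,r2:Mul2,r3:-3
cycle 12: CDB Add1=-52 // r0:6,r1:-52,r2:Mul2,r3:-3
cycle 13: CDB Mul1=384 // r0:6,r1:-52,r2:Mul2,r3:-3
cycle 14: - // r0:6,r1:-52,r2:Mul2,r3:-3
cycle 15: - // r0:6,r1:-52,r2:Mul2,r3:-3
cycle 16: - // r0:6,r1:-52,r2:Mul2,r3:-3
cycle 17: - // r0:6,r1:-52,r2:Mul2,r3:-3
cycle 18: CDB Mul2=147456 // r0:6,r1:-52,r2:147456,r3:-3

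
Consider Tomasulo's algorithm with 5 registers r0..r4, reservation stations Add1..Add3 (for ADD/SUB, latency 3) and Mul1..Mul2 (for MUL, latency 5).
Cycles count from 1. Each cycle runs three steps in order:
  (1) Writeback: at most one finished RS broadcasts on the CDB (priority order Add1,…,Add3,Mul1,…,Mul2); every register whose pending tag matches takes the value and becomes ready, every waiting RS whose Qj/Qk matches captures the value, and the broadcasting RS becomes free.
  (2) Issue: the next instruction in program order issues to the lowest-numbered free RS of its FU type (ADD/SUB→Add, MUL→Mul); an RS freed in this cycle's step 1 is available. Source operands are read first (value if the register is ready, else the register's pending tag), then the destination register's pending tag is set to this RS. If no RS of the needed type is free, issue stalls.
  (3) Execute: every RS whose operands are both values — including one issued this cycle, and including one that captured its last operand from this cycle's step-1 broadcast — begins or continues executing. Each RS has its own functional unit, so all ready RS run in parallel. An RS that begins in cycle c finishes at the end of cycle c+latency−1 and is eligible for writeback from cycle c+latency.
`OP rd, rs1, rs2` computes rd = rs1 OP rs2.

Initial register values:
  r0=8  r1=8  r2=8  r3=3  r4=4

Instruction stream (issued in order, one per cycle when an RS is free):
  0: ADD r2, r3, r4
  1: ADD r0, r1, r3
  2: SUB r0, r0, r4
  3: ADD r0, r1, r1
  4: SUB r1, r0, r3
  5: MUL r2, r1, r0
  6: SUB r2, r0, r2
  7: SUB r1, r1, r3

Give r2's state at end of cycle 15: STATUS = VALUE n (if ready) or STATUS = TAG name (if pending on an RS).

STATUS = TAG Add1

cycle 1: issue ADD r2<-Add1 // r0:8,r1:8,r2:Add1,r3:3,r4:4
cycle 2: issue ADD r0<-Add2 // r0:Add2,r1:8,r2:Add1,r3:3,r4:4
cycle 3: issue SUB r0<-Add3 // r0:Add3,r1:8,r2:Add1,r3:3,r4:4
cycle 4: CDB Add1=7; issue ADD r0<-Add1 // r0:Add1,r1:8,r2:7,r3:3,r4:4
cycle 5: CDB Add2=11; issue SUB r1<-Add2 // r0:Add1,r1:Add2,r2:7,r3:3,r4:4
cycle 6: issue MUL r2<-Mul1 // r0:Add1,r1:Add2,r2:Mul1,r3:3,r4:4
cycle 7: CDB Add1=16; issue SUB r2<-Add1 // r0:16,r1:Add2,r2:Add1,r3:3,r4:4
cycle 8: CDB Add3=7; issue SUB r1<-Add3 // r0:16,r1:Add3,r2:Add1,r3:3,r4:4
cycle 9: - // r0:16,r1:Add3,r2:Add1,r3:3,r4:4
cycle 10: CDB Add2=13 // r0:16,r1:Add3,r2:Add1,r3:3,r4:4
cycle 11: - // r0:16,r1:Add3,r2:Add1,r3:3,r4:4
cycle 12: - // r0:16,r1:Add3,r2:Add1,r3:3,r4:4
cycle 13: CDB Add3=10 // r0:16,r1:10,r2:Add1,r3:3,r4:4
cycle 14: - // r0:16,r1:10,r2:Add1,r3:3,r4:4
cycle 15: CDB Mul1=208 // r0:16,r1:10,r2:Add1,r3:3,r4:4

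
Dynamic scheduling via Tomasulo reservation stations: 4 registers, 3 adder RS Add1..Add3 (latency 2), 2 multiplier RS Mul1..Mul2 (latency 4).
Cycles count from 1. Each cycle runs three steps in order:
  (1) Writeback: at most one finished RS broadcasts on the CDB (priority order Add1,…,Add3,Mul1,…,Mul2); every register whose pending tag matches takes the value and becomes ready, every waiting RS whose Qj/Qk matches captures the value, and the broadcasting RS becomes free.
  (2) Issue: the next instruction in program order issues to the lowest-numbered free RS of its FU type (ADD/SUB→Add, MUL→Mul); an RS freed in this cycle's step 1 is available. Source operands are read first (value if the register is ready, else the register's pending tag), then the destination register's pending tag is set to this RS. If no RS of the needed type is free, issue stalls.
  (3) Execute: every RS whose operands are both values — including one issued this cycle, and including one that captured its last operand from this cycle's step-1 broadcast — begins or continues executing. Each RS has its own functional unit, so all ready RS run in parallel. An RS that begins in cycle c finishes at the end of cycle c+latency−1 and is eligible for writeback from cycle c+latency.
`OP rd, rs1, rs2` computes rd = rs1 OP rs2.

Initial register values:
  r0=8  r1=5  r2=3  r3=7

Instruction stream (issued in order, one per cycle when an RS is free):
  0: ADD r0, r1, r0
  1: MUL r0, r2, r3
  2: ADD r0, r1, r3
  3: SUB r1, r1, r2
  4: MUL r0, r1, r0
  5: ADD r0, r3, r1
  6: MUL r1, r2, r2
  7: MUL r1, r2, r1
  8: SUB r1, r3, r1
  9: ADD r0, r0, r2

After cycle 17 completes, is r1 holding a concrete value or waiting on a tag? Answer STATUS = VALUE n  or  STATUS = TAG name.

STATUS = VALUE -20

cycle 1: issue ADD r0<-Add1 // r0:Add1,r1:5,r2:3,r3:7
cycle 2: issue MUL r0<-Mul1 // r0:Mul1,r1:5,r2:3,r3:7
cycle 3: CDB Add1=13; issue ADD r0<-Add1 // r0:Add1,r1:5,r2:3,r3:7
cycle 4: issue SUB r1<-Add2 // r0:Add1,r1:Add2,r2:3,r3:7
cycle 5: CDB Add1=12; issue MUL r0<-Mul2 // r0:Mul2,r1:Add2,r2:3,r3:7
cycle 6: CDB Add2=2; issue ADD r0<-Add1 // r0:Add1,r1:2,r2:3,r3:7
cycle 7: CDB Mul1=21; issue MUL r1<-Mul1 // r0:Add1,r1:Mul1,r2:3,r3:7
cycle 8: CDB Add1=9; stall // r0:9,r1:Mul1,r2:3,r3:7
cycle 9: stall // r0:9,r1:Mul1,r2:3,r3:7
cycle 10: CDB Mul2=24; issue MUL r1<-Mul2 // r0:9,r1:Mul2,r2:3,r3:7
cycle 11: CDB Mul1=9; issue SUB r1<-Add1 // r0:9,r1:Add1,r2:3,r3:7
cycle 12: issue ADD r0<-Add2 // r0:Add2,r1:Add1,r2:3,r3:7
cycle 13: - // r0:Add2,r1:Add1,r2:3,r3:7
cycle 14: CDB Add2=12 // r0:12,r1:Add1,r2:3,r3:7
cycle 15: CDB Mul2=27 // r0:12,r1:Add1,r2:3,r3:7
cycle 16: - // r0:12,r1:Add1,r2:3,r3:7
cycle 17: CDB Add1=-20 // r0:12,r1:-20,r2:3,r3:7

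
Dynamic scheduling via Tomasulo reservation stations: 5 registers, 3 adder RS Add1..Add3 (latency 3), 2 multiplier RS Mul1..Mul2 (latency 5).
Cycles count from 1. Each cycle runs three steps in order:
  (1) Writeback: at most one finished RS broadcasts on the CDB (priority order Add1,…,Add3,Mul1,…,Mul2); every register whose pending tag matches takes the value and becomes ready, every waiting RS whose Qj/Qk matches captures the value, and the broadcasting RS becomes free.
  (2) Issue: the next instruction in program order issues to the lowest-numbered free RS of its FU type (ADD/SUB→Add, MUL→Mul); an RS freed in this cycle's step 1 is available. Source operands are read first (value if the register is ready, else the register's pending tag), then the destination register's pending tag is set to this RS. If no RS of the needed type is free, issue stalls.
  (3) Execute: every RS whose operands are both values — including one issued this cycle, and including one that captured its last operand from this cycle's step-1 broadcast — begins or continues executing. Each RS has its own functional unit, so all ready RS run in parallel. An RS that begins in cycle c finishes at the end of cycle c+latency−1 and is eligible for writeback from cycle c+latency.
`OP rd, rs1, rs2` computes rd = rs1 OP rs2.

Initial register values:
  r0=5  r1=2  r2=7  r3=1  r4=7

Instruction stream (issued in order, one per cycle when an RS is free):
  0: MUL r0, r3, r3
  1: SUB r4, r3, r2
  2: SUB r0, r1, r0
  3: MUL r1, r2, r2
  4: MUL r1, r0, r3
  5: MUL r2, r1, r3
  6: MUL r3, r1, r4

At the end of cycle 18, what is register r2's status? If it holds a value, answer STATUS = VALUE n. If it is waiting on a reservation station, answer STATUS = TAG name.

STATUS = TAG Mul2

cycle 1: issue MUL r0<-Mul1 // r0:Mul1,r1:2,r2:7,r3:1,r4:7
cycle 2: issue SUB r4<-Add1 // r0:Mul1,r1:2,r2:7,r3:1,r4:Add1
cycle 3: issue SUB r0<-Add2 // r0:Add2,r1:2,r2:7,r3:1,r4:Add1
cycle 4: issue MUL r1<-Mul2 // r0:Add2,r1:Mul2,r2:7,r3:1,r4:Add1
cycle 5: CDB Add1=-6; stall // r0:Add2,r1:Mul2,r2:7,r3:1,r4:-6
cycle 6: CDB Mul1=1; issue MUL r1<-Mul1 // r0:Add2,r1:Mul1,r2:7,r3:1,r4:-6
cycle 7: stall // r0:Add2,r1:Mul1,r2:7,r3:1,r4:-6
cycle 8: stall // r0:Add2,r1:Mul1,r2:7,r3:1,r4:-6
cycle 9: CDB Add2=1; stall // r0:1,r1:Mul1,r2:7,r3:1,r4:-6
cycle 10: CDB Mul2=49; issue MUL r2<-Mul2 // r0:1,r1:Mul1,r2:Mul2,r3:1,r4:-6
cycle 11: stall // r0:1,r1:Mul1,r2:Mul2,r3:1,r4:-6
cycle 12: stall // r0:1,r1:Mul1,r2:Mul2,r3:1,r4:-6
cycle 13: stall // r0:1,r1:Mul1,r2:Mul2,r3:1,r4:-6
cycle 14: CDB Mul1=1; issue MUL r3<-Mul1 // r0:1,r1:1,r2:Mul2,r3:Mul1,r4:-6
cycle 15: - // r0:1,r1:1,r2:Mul2,r3:Mul1,r4:-6
cycle 16: - // r0:1,r1:1,r2:Mul2,r3:Mul1,r4:-6
cycle 17: - // r0:1,r1:1,r2:Mul2,r3:Mul1,r4:-6
cycle 18: - // r0:1,r1:1,r2:Mul2,r3:Mul1,r4:-6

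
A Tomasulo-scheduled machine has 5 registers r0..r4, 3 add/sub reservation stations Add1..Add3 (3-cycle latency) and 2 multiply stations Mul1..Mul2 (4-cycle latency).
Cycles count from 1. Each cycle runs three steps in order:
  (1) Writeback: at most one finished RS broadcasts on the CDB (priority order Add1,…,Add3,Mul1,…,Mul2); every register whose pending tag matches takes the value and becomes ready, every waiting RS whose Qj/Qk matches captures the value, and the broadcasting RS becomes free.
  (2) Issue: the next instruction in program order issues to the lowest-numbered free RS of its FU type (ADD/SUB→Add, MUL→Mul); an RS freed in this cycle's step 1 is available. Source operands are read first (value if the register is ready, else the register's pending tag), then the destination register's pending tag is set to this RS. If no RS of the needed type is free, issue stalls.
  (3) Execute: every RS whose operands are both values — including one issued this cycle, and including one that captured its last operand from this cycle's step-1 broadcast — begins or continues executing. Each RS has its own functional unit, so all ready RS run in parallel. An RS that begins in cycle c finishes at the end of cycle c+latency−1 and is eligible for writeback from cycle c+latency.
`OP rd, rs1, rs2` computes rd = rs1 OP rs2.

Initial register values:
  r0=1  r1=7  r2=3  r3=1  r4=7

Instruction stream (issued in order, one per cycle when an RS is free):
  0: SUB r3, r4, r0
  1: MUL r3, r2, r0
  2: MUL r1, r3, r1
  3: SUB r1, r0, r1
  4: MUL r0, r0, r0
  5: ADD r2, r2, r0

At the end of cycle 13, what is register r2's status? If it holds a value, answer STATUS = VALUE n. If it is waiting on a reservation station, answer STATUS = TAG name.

STATUS = VALUE 4

  c1: issue SUB r3<-Add1  regs: r0:1,r1:7,r2:3,r3:Add1,r4:7
  c2: issue MUL r3<-Mul1  regs: r0:1,r1:7,r2:3,r3:Mul1,r4:7
  c3: issue MUL r1<-Mul2  regs: r0:1,r1:Mul2,r2:3,r3:Mul1,r4:7
  c4: CDB Add1=6; issue SUB r1<-Add1  regs: r0:1,r1:Add1,r2:3,r3:Mul1,r4:7
  c5: stall  regs: r0:1,r1:Add1,r2:3,r3:Mul1,r4:7
  c6: CDB Mul1=3; issue MUL r0<-Mul1  regs: r0:Mul1,r1:Add1,r2:3,r3:3,r4:7
  c7: issue ADD r2<-Add2  regs: r0:Mul1,r1:Add1,r2:Add2,r3:3,r4:7
  c8: -  regs: r0:Mul1,r1:Add1,r2:Add2,r3:3,r4:7
  c9: -  regs: r0:Mul1,r1:Add1,r2:Add2,r3:3,r4:7
  c10: CDB Mul1=1  regs: r0:1,r1:Add1,r2:Add2,r3:3,r4:7
  c11: CDB Mul2=21  regs: r0:1,r1:Add1,r2:Add2,r3:3,r4:7
  c12: -  regs: r0:1,r1:Add1,r2:Add2,r3:3,r4:7
  c13: CDB Add2=4  regs: r0:1,r1:Add1,r2:4,r3:3,r4:7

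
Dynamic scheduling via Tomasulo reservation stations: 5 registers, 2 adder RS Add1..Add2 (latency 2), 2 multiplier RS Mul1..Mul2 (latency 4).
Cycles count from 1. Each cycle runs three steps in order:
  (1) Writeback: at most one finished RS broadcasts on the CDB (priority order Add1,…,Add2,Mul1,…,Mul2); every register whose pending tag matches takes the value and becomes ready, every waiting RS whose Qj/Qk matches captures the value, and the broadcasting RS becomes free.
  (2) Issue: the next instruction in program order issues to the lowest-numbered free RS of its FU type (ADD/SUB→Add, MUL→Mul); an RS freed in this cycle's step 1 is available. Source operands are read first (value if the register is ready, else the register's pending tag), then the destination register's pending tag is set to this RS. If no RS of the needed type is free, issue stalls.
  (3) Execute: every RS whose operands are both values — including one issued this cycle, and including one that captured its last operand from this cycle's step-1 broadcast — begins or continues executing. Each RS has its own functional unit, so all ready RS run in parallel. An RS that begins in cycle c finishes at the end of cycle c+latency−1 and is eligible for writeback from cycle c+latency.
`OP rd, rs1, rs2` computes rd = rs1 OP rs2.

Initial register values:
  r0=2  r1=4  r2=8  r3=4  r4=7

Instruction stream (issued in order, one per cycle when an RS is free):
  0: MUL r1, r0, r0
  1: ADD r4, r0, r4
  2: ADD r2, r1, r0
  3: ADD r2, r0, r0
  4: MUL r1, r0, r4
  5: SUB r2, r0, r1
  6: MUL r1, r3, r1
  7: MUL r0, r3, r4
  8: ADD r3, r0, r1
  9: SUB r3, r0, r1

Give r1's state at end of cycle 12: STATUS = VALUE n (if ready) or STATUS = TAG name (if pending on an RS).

c1: issue MUL r1<-Mul1 | r0:2,r1:Mul1,r2:8,r3:4,r4:7
c2: issue ADD r4<-Add1 | r0:2,r1:Mul1,r2:8,r3:4,r4:Add1
c3: issue ADD r2<-Add2 | r0:2,r1:Mul1,r2:Add2,r3:4,r4:Add1
c4: CDB Add1=9; issue ADD r2<-Add1 | r0:2,r1:Mul1,r2:Add1,r3:4,r4:9
c5: CDB Mul1=4; issue MUL r1<-Mul1 | r0:2,r1:Mul1,r2:Add1,r3:4,r4:9
c6: CDB Add1=4; issue SUB r2<-Add1 | r0:2,r1:Mul1,r2:Add1,r3:4,r4:9
c7: CDB Add2=6; issue MUL r1<-Mul2 | r0:2,r1:Mul2,r2:Add1,r3:4,r4:9
c8: stall | r0:2,r1:Mul2,r2:Add1,r3:4,r4:9
c9: CDB Mul1=18; issue MUL r0<-Mul1 | r0:Mul1,r1:Mul2,r2:Add1,r3:4,r4:9
c10: issue ADD r3<-Add2 | r0:Mul1,r1:Mul2,r2:Add1,r3:Add2,r4:9
c11: CDB Add1=-16; issue SUB r3<-Add1 | r0:Mul1,r1:Mul2,r2:-16,r3:Add1,r4:9
c12: - | r0:Mul1,r1:Mul2,r2:-16,r3:Add1,r4:9

STATUS = TAG Mul2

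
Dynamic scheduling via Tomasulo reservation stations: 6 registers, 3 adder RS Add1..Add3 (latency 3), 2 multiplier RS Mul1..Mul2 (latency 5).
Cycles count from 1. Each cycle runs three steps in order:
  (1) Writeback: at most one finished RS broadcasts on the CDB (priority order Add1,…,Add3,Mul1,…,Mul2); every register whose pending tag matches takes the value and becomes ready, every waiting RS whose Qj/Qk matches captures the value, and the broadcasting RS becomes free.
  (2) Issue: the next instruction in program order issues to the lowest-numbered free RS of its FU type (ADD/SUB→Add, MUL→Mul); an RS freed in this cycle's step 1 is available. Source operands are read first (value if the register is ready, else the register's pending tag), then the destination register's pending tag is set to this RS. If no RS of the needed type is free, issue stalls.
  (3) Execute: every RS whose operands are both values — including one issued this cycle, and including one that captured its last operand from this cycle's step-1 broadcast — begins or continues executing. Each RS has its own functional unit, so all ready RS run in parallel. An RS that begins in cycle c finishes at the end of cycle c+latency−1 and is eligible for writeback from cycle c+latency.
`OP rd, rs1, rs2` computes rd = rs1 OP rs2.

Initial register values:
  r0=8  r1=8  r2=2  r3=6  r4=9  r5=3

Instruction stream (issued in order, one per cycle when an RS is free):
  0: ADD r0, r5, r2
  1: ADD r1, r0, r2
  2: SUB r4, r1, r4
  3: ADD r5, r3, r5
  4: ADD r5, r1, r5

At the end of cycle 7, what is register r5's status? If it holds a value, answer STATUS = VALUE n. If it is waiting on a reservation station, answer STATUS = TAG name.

STATUS = TAG Add1

cycle 1: issue ADD r0<-Add1 // r0:Add1,r1:8,r2:2,r3:6,r4:9,r5:3
cycle 2: issue ADD r1<-Add2 // r0:Add1,r1:Add2,r2:2,r3:6,r4:9,r5:3
cycle 3: issue SUB r4<-Add3 // r0:Add1,r1:Add2,r2:2,r3:6,r4:Add3,r5:3
cycle 4: CDB Add1=5; issue ADD r5<-Add1 // r0:5,r1:Add2,r2:2,r3:6,r4:Add3,r5:Add1
cycle 5: stall // r0:5,r1:Add2,r2:2,r3:6,r4:Add3,r5:Add1
cycle 6: stall // r0:5,r1:Add2,r2:2,r3:6,r4:Add3,r5:Add1
cycle 7: CDB Add1=9; issue ADD r5<-Add1 // r0:5,r1:Add2,r2:2,r3:6,r4:Add3,r5:Add1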